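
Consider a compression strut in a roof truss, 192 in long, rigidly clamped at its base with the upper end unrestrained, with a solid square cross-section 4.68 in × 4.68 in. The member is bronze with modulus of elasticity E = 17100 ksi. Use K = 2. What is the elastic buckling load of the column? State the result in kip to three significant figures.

I = a⁴/12 = 4.68⁴/12 = 39.98 in⁴
Effective length L_e = K·L = 2 × 192 = 384.0 in
P_cr = π²EI / L_e² = π² × 17100×10³ × 39.98 / 384.0² = 4.575×10^4 lb

P_cr ≈ 45.8 kip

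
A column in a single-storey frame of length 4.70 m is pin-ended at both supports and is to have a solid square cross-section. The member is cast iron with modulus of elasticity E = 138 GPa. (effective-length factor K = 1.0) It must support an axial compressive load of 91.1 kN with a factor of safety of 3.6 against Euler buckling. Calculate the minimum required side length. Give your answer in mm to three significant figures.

a ≈ 89.4 mm

Required P_cr = n·P = 3.6 × 91.1 = 328.0 kN
L_e = K·L = 1 × 4.70 = 4.700 m
Required I = P_cr·L_e²/(π²E) = 3.280×10^5 × 4.700² / (π² × 1.38×10^11) = 5.319×10^-6 m⁴
I_req = 5.319×10^6 mm⁴
Solid square: I = a⁴/12  ⇒  a = (12I)^(1/4) = (12×5.319×10^6)^(1/4) = 89.4 mm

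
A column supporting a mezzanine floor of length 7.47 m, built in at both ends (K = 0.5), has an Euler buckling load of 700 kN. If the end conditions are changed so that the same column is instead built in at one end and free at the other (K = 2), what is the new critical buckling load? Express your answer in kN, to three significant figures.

P_cr ≈ 43.8 kN

P_cr ∝ 1/K², so P_cr,new = P_cr,old × (K_old/K_new)² = 700 × (0.5/2)²
= 700 × 0.06250 = 43.8 kN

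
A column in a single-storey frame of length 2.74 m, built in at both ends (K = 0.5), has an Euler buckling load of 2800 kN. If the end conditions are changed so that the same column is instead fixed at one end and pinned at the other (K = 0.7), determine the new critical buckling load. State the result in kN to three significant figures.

P_cr ≈ 1430 kN

P_cr ∝ 1/K², so P_cr,new = P_cr,old × (K_old/K_new)² = 2800 × (0.5/0.7)²
= 2800 × 0.5102 = 1430 kN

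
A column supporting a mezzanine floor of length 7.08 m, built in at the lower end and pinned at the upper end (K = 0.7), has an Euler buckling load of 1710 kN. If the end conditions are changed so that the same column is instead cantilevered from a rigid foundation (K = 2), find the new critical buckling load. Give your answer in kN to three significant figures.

P_cr ∝ 1/K², so P_cr,new = P_cr,old × (K_old/K_new)² = 1710 × (0.7/2)²
= 1710 × 0.1225 = 209 kN

P_cr ≈ 209 kN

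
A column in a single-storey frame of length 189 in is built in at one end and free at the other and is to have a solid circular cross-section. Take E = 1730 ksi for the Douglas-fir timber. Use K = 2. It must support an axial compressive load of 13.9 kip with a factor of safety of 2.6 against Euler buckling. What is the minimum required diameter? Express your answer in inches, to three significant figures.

d ≈ 8.86 in

Required P_cr = n·P = 2.6 × 13.9 = 36.14 kip
L_e = K·L = 2 × 189 = 378.0 in
Required I = P_cr·L_e²/(π²E) = 3.614×10^4 × 378.0² / (π² × 1.73×10^6) = 302.4 in⁴
Solid circle: I = πd⁴/64  ⇒  d = (64I/π)^(1/4) = (64×302.4/π)^(1/4) = 8.86 in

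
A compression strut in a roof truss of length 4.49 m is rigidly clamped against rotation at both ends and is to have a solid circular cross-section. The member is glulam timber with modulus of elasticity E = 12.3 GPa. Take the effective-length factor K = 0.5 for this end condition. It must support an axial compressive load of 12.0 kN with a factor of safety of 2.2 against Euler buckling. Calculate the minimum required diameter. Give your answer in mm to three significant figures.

Required P_cr = n·P = 2.2 × 12.0 = 26.40 kN
L_e = K·L = 0.5 × 4.49 = 2.245 m
Required I = P_cr·L_e²/(π²E) = 2.640×10^4 × 2.245² / (π² × 1.23×10^10) = 1.096×10^-6 m⁴
I_req = 1.096×10^6 mm⁴
Solid circle: I = πd⁴/64  ⇒  d = (64I/π)^(1/4) = (64×1.096×10^6/π)^(1/4) = 68.7 mm

d ≈ 68.7 mm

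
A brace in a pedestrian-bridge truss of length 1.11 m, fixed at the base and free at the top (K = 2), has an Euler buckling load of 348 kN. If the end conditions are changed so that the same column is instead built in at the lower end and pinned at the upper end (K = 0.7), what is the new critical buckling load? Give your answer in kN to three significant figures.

P_cr ∝ 1/K², so P_cr,new = P_cr,old × (K_old/K_new)² = 348 × (2/0.7)²
= 348 × 8.163 = 2840 kN

P_cr ≈ 2840 kN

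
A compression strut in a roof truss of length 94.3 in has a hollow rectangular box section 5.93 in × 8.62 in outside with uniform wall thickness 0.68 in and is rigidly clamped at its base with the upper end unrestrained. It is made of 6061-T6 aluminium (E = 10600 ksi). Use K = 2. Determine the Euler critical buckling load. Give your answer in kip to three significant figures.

Inner dimensions: h_i = 8.62 − 2×0.68 = 7.260 in, b_i = 5.93 − 2×0.68 = 4.570 in
Weak-axis I_min = (h_o·b_o³ − h_i·b_i³)/12 with b_o = 5.93, b_i = 4.570 in (shorter outer/inner sides).
I_min = (8.62×5.93³ − 7.260×4.570³)/12 = 92.05 in⁴
Effective length L_e = K·L = 2 × 94.3 = 188.6 in
P_cr = π²EI / L_e² = π² × 10600×10³ × 92.05 / 188.6² = 2.707×10^5 lb

P_cr ≈ 271 kip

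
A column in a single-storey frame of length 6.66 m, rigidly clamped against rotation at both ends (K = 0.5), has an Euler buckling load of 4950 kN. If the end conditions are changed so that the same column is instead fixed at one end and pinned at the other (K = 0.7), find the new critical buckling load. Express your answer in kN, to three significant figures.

P_cr ∝ 1/K², so P_cr,new = P_cr,old × (K_old/K_new)² = 4950 × (0.5/0.7)²
= 4950 × 0.5102 = 2530 kN

P_cr ≈ 2530 kN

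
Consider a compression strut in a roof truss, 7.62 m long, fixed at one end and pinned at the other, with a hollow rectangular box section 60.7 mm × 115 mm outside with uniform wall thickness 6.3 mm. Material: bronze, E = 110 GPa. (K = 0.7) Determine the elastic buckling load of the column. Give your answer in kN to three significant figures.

Inner dimensions: h_i = 115 − 2×6.3 = 102.4 mm, b_i = 60.7 − 2×6.3 = 48.10 mm
Weak-axis I_min = (h_o·b_o³ − h_i·b_i³)/12 with b_o = 60.7, b_i = 48.10 mm (shorter outer/inner sides).
I_min = (115×60.7³ − 102.4×48.10³)/12 = 1.194×10^6 mm⁴
I = 1.194×10^6 mm⁴ = 1.194×10^-6 m⁴
Effective length L_e = K·L = 0.7 × 7.62 = 5.334 m
P_cr = π²EI / L_e² = π² × 110×10⁹ × 1.194×10^-6 / 5.334² = 4.555×10^4 N

P_cr ≈ 45.5 kN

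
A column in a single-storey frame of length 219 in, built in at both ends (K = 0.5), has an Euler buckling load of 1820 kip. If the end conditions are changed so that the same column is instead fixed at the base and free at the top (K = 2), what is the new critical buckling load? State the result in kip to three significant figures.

P_cr ≈ 114 kip

P_cr ∝ 1/K², so P_cr,new = P_cr,old × (K_old/K_new)² = 1820 × (0.5/2)²
= 1820 × 0.06250 = 114 kip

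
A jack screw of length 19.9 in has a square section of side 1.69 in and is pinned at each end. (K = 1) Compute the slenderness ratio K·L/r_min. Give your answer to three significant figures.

For a square r = a/√12 = 1.69/√12 = 0.4879 in
L_e = K·L = 1 × 19.9 = 19.90 in
λ = L_e / r_min = 19.900 / 0.4879 = 40.8

λ ≈ 40.8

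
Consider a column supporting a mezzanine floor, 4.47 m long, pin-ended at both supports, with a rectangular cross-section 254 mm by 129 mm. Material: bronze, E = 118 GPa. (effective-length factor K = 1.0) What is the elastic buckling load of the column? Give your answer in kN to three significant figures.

Buckling occurs about the weak axis: I_min = h·b³/12 with b = 129 mm (the shorter side).
I_min = 254×129³/12 = 4.544×10^7 mm⁴
I = 4.544×10^7 mm⁴ = 4.544×10^-5 m⁴
Effective length L_e = K·L = 1 × 4.47 = 4.470 m
P_cr = π²EI / L_e² = π² × 118×10⁹ × 4.544×10^-5 / 4.470² = 2.648×10^6 N

P_cr ≈ 2650 kN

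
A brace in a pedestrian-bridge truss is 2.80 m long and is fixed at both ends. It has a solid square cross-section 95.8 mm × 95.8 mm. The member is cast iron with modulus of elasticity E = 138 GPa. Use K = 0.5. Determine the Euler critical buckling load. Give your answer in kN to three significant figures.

P_cr ≈ 4880 kN

I = a⁴/12 = 95.8⁴/12 = 7.019×10^6 mm⁴
I = 7.019×10^6 mm⁴ = 7.019×10^-6 m⁴
Effective length L_e = K·L = 0.5 × 2.80 = 1.400 m
P_cr = π²EI / L_e² = π² × 138×10⁹ × 7.019×10^-6 / 1.400² = 4.878×10^6 N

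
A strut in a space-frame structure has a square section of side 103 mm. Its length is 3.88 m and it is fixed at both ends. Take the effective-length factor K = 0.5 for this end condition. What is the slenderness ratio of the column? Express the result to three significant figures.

λ ≈ 65.2

For a square r = a/√12 = 103/√12 = 29.73 mm
L_e = K·L = 0.5 × 3.88 m = 1.940 m = 1940.0 mm
λ = L_e / r_min = 1940.0 / 29.73 = 65.2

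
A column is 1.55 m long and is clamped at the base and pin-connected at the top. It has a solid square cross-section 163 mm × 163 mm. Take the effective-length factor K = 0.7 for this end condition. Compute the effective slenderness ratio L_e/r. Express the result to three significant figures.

λ ≈ 23.1

For a square r = a/√12 = 163/√12 = 47.05 mm
L_e = K·L = 0.7 × 1.55 m = 1.085 m = 1085.0 mm
λ = L_e / r_min = 1085.0 / 47.05 = 23.1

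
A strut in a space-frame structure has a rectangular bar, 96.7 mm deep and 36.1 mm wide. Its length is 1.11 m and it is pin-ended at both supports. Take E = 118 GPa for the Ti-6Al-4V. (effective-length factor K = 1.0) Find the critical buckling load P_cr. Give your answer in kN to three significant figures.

Buckling occurs about the weak axis: I_min = h·b³/12 with b = 36.1 mm (the shorter side).
I_min = 96.7×36.1³/12 = 3.791×10^5 mm⁴
I = 3.791×10^5 mm⁴ = 3.791×10^-7 m⁴
Effective length L_e = K·L = 1 × 1.11 = 1.110 m
P_cr = π²EI / L_e² = π² × 118×10⁹ × 3.791×10^-7 / 1.110² = 3.583×10^5 N

P_cr ≈ 358 kN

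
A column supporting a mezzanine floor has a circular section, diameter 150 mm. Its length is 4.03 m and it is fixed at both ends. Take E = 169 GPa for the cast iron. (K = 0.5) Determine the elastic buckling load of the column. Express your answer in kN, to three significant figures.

I = πd⁴/64 = π×150⁴/64 = 2.485×10^7 mm⁴
I = 2.485×10^7 mm⁴ = 2.485×10^-5 m⁴
Effective length L_e = K·L = 0.5 × 4.03 = 2.015 m
P_cr = π²EI / L_e² = π² × 169×10⁹ × 2.485×10^-5 / 2.015² = 1.021×10^7 N

P_cr ≈ 10200 kN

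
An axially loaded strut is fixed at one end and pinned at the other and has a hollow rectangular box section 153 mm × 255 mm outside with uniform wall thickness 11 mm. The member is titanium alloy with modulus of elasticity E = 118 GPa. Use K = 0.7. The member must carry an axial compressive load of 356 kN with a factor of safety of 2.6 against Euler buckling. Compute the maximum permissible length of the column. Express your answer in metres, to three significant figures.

L_max ≈ 9.13 m

Inner dimensions: h_i = 255 − 2×11 = 233.0 mm, b_i = 153 − 2×11 = 131.0 mm
Weak-axis I_min = (h_o·b_o³ − h_i·b_i³)/12 with b_o = 153, b_i = 131.0 mm (shorter outer/inner sides).
I_min = (255×153³ − 233.0×131.0³)/12 = 3.246×10^7 mm⁴
I = 3.246×10^-5 m⁴
Required critical load P_cr = n·P = 2.6 × 356 = 925.6 kN = 9.256×10^5 N
From P_cr = π²EI/(K·L)²:  L = (1/K)·√(π²EI/P_cr) = (1/0.7)·√(π²×1.18×10^11×3.246×10^-5/9.256×10^5)
L = 9.13 m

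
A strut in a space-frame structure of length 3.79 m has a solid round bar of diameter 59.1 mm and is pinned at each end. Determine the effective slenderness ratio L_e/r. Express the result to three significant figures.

For a solid circle r = d/4 = 59.1/4 = 14.78 mm
L_e = K·L = 1 × 3.79 m = 3.790 m = 3790.0 mm
λ = L_e / r_min = 3790.0 / 14.78 = 257

λ ≈ 257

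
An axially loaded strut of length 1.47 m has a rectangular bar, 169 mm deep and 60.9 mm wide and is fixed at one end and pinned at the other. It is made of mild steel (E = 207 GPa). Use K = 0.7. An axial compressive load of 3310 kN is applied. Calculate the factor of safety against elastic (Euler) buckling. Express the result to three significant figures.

Buckling occurs about the weak axis: I_min = h·b³/12 with b = 60.9 mm (the shorter side).
I_min = 169×60.9³/12 = 3.181×10^6 mm⁴
I = 3.181×10^6 mm⁴ = 3.181×10^-6 m⁴
Effective length L_e = K·L = 0.7 × 1.47 = 1.029 m
P_cr = π²EI / L_e² = π² × 207×10⁹ × 3.181×10^-6 / 1.029² = 6.138×10^6 N
Factor of safety n = P_cr / P = 6137.6 / 3310 = 1.85

n ≈ 1.85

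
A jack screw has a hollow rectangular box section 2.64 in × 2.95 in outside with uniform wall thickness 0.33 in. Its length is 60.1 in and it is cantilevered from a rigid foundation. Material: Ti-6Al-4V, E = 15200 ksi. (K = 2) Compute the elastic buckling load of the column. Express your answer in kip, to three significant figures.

P_cr ≈ 31.6 kip

Inner dimensions: h_i = 2.95 − 2×0.33 = 2.290 in, b_i = 2.64 − 2×0.33 = 1.980 in
Weak-axis I_min = (h_o·b_o³ − h_i·b_i³)/12 with b_o = 2.64, b_i = 1.980 in (shorter outer/inner sides).
I_min = (2.95×2.64³ − 2.290×1.980³)/12 = 3.042 in⁴
Effective length L_e = K·L = 2 × 60.1 = 120.2 in
P_cr = π²EI / L_e² = π² × 15200×10³ × 3.042 / 120.2² = 3.159×10^4 lb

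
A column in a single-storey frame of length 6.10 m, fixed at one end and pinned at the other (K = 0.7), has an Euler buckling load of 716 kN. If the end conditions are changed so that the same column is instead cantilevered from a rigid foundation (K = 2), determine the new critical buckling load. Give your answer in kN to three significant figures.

P_cr ≈ 87.7 kN

P_cr ∝ 1/K², so P_cr,new = P_cr,old × (K_old/K_new)² = 716 × (0.7/2)²
= 716 × 0.1225 = 87.7 kN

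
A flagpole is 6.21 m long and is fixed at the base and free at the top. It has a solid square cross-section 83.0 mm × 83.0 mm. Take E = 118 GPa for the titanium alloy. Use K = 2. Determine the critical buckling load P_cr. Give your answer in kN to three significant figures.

I = a⁴/12 = 83.0⁴/12 = 3.955×10^6 mm⁴
I = 3.955×10^6 mm⁴ = 3.955×10^-6 m⁴
Effective length L_e = K·L = 2 × 6.21 = 12.42 m
P_cr = π²EI / L_e² = π² × 118×10⁹ × 3.955×10^-6 / 12.42² = 2.986×10^4 N

P_cr ≈ 29.9 kN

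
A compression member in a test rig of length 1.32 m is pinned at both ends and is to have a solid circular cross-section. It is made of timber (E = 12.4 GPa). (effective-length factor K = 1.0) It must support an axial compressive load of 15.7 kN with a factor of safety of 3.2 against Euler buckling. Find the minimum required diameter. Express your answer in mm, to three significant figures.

Required P_cr = n·P = 3.2 × 15.7 = 50.24 kN
L_e = K·L = 1 × 1.32 = 1.320 m
Required I = P_cr·L_e²/(π²E) = 5.024×10^4 × 1.320² / (π² × 1.24×10^10) = 7.153×10^-7 m⁴
I_req = 7.153×10^5 mm⁴
Solid circle: I = πd⁴/64  ⇒  d = (64I/π)^(1/4) = (64×7.153×10^5/π)^(1/4) = 61.8 mm

d ≈ 61.8 mm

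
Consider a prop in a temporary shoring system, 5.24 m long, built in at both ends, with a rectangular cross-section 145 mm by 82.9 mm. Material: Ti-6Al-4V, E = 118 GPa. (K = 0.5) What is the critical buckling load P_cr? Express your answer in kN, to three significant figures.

Buckling occurs about the weak axis: I_min = h·b³/12 with b = 82.9 mm (the shorter side).
I_min = 145×82.9³/12 = 6.884×10^6 mm⁴
I = 6.884×10^6 mm⁴ = 6.884×10^-6 m⁴
Effective length L_e = K·L = 0.5 × 5.24 = 2.620 m
P_cr = π²EI / L_e² = π² × 118×10⁹ × 6.884×10^-6 / 2.620² = 1.168×10^6 N

P_cr ≈ 1170 kN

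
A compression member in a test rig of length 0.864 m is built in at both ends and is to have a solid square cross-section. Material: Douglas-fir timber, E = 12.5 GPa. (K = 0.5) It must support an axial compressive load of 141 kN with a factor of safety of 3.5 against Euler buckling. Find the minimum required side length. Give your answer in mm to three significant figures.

a ≈ 54.7 mm

Required P_cr = n·P = 3.5 × 141 = 493.5 kN
L_e = K·L = 0.5 × 0.864 = 0.4320 m
Required I = P_cr·L_e²/(π²E) = 4.935×10^5 × 0.4320² / (π² × 1.25×10^10) = 7.465×10^-7 m⁴
I_req = 7.465×10^5 mm⁴
Solid square: I = a⁴/12  ⇒  a = (12I)^(1/4) = (12×7.465×10^5)^(1/4) = 54.7 mm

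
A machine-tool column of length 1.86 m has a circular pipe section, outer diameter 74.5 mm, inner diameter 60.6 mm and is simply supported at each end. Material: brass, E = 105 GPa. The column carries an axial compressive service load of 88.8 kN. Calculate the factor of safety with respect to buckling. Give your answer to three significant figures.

n ≈ 2.87

d_o = 74.5 mm, d_i = 60.6 mm
I = π(d_o⁴ − d_i⁴)/64 = π(74.5⁴ − 60.60⁴)/64 = 8.501×10^5 mm⁴
I = 8.501×10^5 mm⁴ = 8.501×10^-7 m⁴
Effective length L_e = K·L = 1 × 1.86 = 1.860 m
P_cr = π²EI / L_e² = π² × 105×10⁹ × 8.501×10^-7 / 1.860² = 2.547×10^5 N
Factor of safety n = P_cr / P = 254.66 / 88.8 = 2.87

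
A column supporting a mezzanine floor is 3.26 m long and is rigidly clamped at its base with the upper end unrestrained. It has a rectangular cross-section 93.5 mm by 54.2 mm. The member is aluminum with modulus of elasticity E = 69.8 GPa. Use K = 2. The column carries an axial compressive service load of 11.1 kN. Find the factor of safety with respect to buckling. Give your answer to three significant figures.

Buckling occurs about the weak axis: I_min = h·b³/12 with b = 54.2 mm (the shorter side).
I_min = 93.5×54.2³/12 = 1.241×10^6 mm⁴
I = 1.241×10^6 mm⁴ = 1.241×10^-6 m⁴
Effective length L_e = K·L = 2 × 3.26 = 6.520 m
P_cr = π²EI / L_e² = π² × 69.8×10⁹ × 1.241×10^-6 / 6.520² = 2.010×10^4 N
Factor of safety n = P_cr / P = 20.104 / 11.1 = 1.81

n ≈ 1.81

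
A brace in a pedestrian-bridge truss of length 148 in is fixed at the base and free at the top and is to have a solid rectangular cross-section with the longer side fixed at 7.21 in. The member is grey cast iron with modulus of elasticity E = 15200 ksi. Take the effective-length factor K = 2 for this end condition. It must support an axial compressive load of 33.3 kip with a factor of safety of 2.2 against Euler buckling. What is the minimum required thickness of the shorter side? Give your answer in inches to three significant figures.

Required P_cr = n·P = 2.2 × 33.3 = 73.26 kip
L_e = K·L = 2 × 148 = 296.0 in
Required I = P_cr·L_e²/(π²E) = 7.326×10^4 × 296.0² / (π² × 1.52×10^7) = 42.79 in⁴
Rectangle, weak axis: I_min = h·b³/12 with h = 7.21 in fixed  ⇒  b = (12I/h)^(1/3) = 4.14 in

b ≈ 4.14 in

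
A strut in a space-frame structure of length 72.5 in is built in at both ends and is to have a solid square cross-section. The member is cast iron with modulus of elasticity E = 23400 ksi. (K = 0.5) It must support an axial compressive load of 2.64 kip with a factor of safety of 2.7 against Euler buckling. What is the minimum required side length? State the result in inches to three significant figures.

a ≈ 0.835 in

Required P_cr = n·P = 2.7 × 2.64 = 7.128 kip
L_e = K·L = 0.5 × 72.5 = 36.25 in
Required I = P_cr·L_e²/(π²E) = 7.128×10^3 × 36.25² / (π² × 2.34×10^7) = 4.056×10^-2 in⁴
Solid square: I = a⁴/12  ⇒  a = (12I)^(1/4) = (12×4.056×10^-2)^(1/4) = 0.835 in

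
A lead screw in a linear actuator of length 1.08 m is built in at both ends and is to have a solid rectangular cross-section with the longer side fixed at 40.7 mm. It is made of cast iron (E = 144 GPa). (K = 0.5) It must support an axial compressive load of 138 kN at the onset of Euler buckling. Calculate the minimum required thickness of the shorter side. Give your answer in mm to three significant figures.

L_e = K·L = 0.5 × 1.08 = 0.5400 m
Required I = P_cr·L_e²/(π²E) = 1.380×10^5 × 0.5400² / (π² × 1.44×10^11) = 2.831×10^-8 m⁴
I_req = 2.831×10^4 mm⁴
Rectangle, weak axis: I_min = h·b³/12 with h = 40.7 mm fixed  ⇒  b = (12I/h)^(1/3) = 20.3 mm

b ≈ 20.3 mm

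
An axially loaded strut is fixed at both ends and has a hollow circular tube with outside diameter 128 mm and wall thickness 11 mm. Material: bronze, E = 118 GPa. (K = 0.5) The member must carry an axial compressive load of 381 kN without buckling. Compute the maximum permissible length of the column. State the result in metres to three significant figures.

L_max ≈ 9.24 m

Inner diameter d_i = 128 − 2×11 = 106.0 mm
I = π(d_o⁴ − d_i⁴)/64 = π(128⁴ − 106.0⁴)/64 = 6.980×10^6 mm⁴
I = 6.980×10^-6 m⁴
At the buckling limit P_cr = P = 3.810×10^5 N
From P_cr = π²EI/(K·L)²:  L = (1/K)·√(π²EI/P_cr) = (1/0.5)·√(π²×1.18×10^11×6.980×10^-6/3.810×10^5)
L = 9.24 m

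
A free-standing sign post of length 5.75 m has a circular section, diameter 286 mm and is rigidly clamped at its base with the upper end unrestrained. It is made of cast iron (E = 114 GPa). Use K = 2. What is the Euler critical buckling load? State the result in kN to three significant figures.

P_cr ≈ 2790 kN

I = πd⁴/64 = π×286⁴/64 = 3.284×10^8 mm⁴
I = 3.284×10^8 mm⁴ = 3.284×10^-4 m⁴
Effective length L_e = K·L = 2 × 5.75 = 11.50 m
P_cr = π²EI / L_e² = π² × 114×10⁹ × 3.284×10^-4 / 11.50² = 2.794×10^6 N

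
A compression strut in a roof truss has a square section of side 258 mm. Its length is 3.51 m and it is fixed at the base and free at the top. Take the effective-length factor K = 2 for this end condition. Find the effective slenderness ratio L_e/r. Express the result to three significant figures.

I = a⁴/12 = 258⁴/12 = 3.692×10^8 mm⁴
A = 6.656×10^4 mm²;  r_min = √(I/A) = √(3.692×10^8/6.656×10^4) = 74.48 mm
L_e = K·L = 2 × 3.51 m = 7.020 m = 7020.0 mm
λ = L_e / r_min = 7020.0 / 74.48 = 94.3

λ ≈ 94.3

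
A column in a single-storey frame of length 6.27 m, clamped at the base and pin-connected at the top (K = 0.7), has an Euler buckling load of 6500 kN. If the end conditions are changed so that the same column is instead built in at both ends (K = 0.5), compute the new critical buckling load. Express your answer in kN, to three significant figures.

P_cr ∝ 1/K², so P_cr,new = P_cr,old × (K_old/K_new)² = 6500 × (0.7/0.5)²
= 6500 × 1.960 = 12700 kN

P_cr ≈ 12700 kN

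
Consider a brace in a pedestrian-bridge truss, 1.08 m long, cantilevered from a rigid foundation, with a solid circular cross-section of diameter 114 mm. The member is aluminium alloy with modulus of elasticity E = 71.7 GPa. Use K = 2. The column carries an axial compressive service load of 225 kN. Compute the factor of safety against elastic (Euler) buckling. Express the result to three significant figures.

I = πd⁴/64 = π×114⁴/64 = 8.291×10^6 mm⁴
I = 8.291×10^6 mm⁴ = 8.291×10^-6 m⁴
Effective length L_e = K·L = 2 × 1.08 = 2.160 m
P_cr = π²EI / L_e² = π² × 71.7×10⁹ × 8.291×10^-6 / 2.160² = 1.257×10^6 N
Factor of safety n = P_cr / P = 1257.5 / 225 = 5.59

n ≈ 5.59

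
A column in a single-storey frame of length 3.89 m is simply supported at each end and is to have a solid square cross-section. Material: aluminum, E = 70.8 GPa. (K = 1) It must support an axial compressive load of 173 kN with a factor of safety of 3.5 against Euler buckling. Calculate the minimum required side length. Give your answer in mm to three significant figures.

Required P_cr = n·P = 3.5 × 173 = 605.5 kN
L_e = K·L = 1 × 3.89 = 3.890 m
Required I = P_cr·L_e²/(π²E) = 6.055×10^5 × 3.890² / (π² × 7.08×10^10) = 1.311×10^-5 m⁴
I_req = 1.311×10^7 mm⁴
Solid square: I = a⁴/12  ⇒  a = (12I)^(1/4) = (12×1.311×10^7)^(1/4) = 112 mm

a ≈ 112 mm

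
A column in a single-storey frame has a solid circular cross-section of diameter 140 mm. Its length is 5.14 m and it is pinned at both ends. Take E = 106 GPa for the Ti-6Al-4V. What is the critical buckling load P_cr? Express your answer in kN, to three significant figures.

P_cr ≈ 747 kN

I = πd⁴/64 = π×140⁴/64 = 1.886×10^7 mm⁴
I = 1.886×10^7 mm⁴ = 1.886×10^-5 m⁴
Effective length L_e = K·L = 1 × 5.14 = 5.140 m
P_cr = π²EI / L_e² = π² × 106×10⁹ × 1.886×10^-5 / 5.140² = 7.467×10^5 N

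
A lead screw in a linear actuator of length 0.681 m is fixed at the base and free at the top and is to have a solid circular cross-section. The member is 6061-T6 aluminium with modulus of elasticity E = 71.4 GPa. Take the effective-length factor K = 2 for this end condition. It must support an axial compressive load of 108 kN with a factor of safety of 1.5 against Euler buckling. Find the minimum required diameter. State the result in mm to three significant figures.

Required P_cr = n·P = 1.5 × 108 = 162.0 kN
L_e = K·L = 2 × 0.681 = 1.362 m
Required I = P_cr·L_e²/(π²E) = 1.620×10^5 × 1.362² / (π² × 7.14×10^10) = 4.265×10^-7 m⁴
I_req = 4.265×10^5 mm⁴
Solid circle: I = πd⁴/64  ⇒  d = (64I/π)^(1/4) = (64×4.265×10^5/π)^(1/4) = 54.3 mm

d ≈ 54.3 mm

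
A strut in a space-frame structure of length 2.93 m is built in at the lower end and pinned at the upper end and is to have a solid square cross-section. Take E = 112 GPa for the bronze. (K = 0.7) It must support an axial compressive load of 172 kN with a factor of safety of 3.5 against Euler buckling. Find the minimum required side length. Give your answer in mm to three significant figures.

Required P_cr = n·P = 3.5 × 172 = 602.0 kN
L_e = K·L = 0.7 × 2.93 = 2.051 m
Required I = P_cr·L_e²/(π²E) = 6.020×10^5 × 2.051² / (π² × 1.12×10^11) = 2.291×10^-6 m⁴
I_req = 2.291×10^6 mm⁴
Solid square: I = a⁴/12  ⇒  a = (12I)^(1/4) = (12×2.291×10^6)^(1/4) = 72.4 mm

a ≈ 72.4 mm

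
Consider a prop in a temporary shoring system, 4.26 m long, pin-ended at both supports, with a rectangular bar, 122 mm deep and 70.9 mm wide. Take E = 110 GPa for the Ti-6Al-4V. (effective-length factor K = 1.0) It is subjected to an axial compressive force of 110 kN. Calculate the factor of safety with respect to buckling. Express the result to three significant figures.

Buckling occurs about the weak axis: I_min = h·b³/12 with b = 70.9 mm (the shorter side).
I_min = 122×70.9³/12 = 3.623×10^6 mm⁴
I = 3.623×10^6 mm⁴ = 3.623×10^-6 m⁴
Effective length L_e = K·L = 1 × 4.26 = 4.260 m
P_cr = π²EI / L_e² = π² × 110×10⁹ × 3.623×10^-6 / 4.260² = 2.168×10^5 N
Factor of safety n = P_cr / P = 216.77 / 110 = 1.97

n ≈ 1.97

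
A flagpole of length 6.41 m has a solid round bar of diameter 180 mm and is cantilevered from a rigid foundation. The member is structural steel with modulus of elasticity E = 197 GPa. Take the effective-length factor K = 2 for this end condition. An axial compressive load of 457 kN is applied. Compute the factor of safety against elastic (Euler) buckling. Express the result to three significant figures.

n ≈ 1.33

I = πd⁴/64 = π×180⁴/64 = 5.153×10^7 mm⁴
I = 5.153×10^7 mm⁴ = 5.153×10^-5 m⁴
Effective length L_e = K·L = 2 × 6.41 = 12.82 m
P_cr = π²EI / L_e² = π² × 197×10⁹ × 5.153×10^-5 / 12.82² = 6.096×10^5 N
Factor of safety n = P_cr / P = 609.61 / 457 = 1.33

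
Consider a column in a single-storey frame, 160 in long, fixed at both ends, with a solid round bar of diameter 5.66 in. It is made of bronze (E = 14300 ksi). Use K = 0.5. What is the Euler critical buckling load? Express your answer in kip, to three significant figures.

P_cr ≈ 1110 kip

I = πd⁴/64 = π×5.66⁴/64 = 50.38 in⁴
Effective length L_e = K·L = 0.5 × 160 = 80.00 in
P_cr = π²EI / L_e² = π² × 14300×10³ × 50.38 / 80.00² = 1.111×10^6 lb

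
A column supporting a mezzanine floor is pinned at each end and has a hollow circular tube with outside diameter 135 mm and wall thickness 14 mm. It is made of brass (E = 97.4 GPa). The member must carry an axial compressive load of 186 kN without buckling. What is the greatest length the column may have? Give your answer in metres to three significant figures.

L_max ≈ 7.14 m

Inner diameter d_i = 135 − 2×14 = 107.0 mm
I = π(d_o⁴ − d_i⁴)/64 = π(135⁴ − 107.0⁴)/64 = 9.870×10^6 mm⁴
I = 9.870×10^-6 m⁴
At the buckling limit P_cr = P = 1.860×10^5 N
From P_cr = π²EI/(K·L)²:  L = (1/K)·√(π²EI/P_cr) = (1/1)·√(π²×9.74×10^10×9.870×10^-6/1.860×10^5)
L = 7.14 m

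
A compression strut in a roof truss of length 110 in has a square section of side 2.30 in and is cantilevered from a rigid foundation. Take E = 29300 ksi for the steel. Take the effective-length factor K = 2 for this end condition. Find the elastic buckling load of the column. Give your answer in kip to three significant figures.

I = a⁴/12 = 2.30⁴/12 = 2.332 in⁴
Effective length L_e = K·L = 2 × 110 = 220.0 in
P_cr = π²EI / L_e² = π² × 29300×10³ × 2.332 / 220.0² = 1.393×10^4 lb

P_cr ≈ 13.9 kip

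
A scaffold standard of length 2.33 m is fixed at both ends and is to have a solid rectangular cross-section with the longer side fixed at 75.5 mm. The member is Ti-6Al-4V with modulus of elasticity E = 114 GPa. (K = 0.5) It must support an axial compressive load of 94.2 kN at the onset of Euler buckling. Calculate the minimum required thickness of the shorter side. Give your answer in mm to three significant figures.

L_e = K·L = 0.5 × 2.33 = 1.165 m
Required I = P_cr·L_e²/(π²E) = 9.420×10^4 × 1.165² / (π² × 1.14×10^11) = 1.136×10^-7 m⁴
I_req = 1.136×10^5 mm⁴
Rectangle, weak axis: I_min = h·b³/12 with h = 75.5 mm fixed  ⇒  b = (12I/h)^(1/3) = 26.2 mm

b ≈ 26.2 mm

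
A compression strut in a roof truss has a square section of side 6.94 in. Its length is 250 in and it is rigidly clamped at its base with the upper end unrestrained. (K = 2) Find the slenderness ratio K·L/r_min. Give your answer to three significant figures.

For a square r = a/√12 = 6.94/√12 = 2.003 in
L_e = K·L = 2 × 250 = 500.0 in
λ = L_e / r_min = 500.00 / 2.003 = 250

λ ≈ 250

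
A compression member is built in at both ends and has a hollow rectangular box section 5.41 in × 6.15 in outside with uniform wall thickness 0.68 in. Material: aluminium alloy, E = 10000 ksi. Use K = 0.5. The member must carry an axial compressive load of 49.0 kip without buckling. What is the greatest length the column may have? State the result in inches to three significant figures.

Inner dimensions: h_i = 6.15 − 2×0.68 = 4.790 in, b_i = 5.41 − 2×0.68 = 4.050 in
Weak-axis I_min = (h_o·b_o³ − h_i·b_i³)/12 with b_o = 5.41, b_i = 4.050 in (shorter outer/inner sides).
I_min = (6.15×5.41³ − 4.790×4.050³)/12 = 54.63 in⁴
At the buckling limit P_cr = P = 4.900×10^4 lb
From P_cr = π²EI/(K·L)²:  L = (1/K)·√(π²EI/P_cr) = (1/0.5)·√(π²×1.00×10^7×54.63/4.900×10^4)
L = 663 in

L_max ≈ 663 in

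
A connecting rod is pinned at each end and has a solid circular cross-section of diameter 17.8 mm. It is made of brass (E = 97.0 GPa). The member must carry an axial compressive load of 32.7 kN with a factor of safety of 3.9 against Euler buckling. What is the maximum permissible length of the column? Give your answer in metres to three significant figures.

L_max ≈ 0.192 m

I = πd⁴/64 = π×17.8⁴/64 = 4.928×10^3 mm⁴
I = 4.928×10^-9 m⁴
Required critical load P_cr = n·P = 3.9 × 32.7 = 127.5 kN = 1.275×10^5 N
From P_cr = π²EI/(K·L)²:  L = (1/K)·√(π²EI/P_cr) = (1/1)·√(π²×9.70×10^10×4.928×10^-9/1.275×10^5)
L = 0.192 m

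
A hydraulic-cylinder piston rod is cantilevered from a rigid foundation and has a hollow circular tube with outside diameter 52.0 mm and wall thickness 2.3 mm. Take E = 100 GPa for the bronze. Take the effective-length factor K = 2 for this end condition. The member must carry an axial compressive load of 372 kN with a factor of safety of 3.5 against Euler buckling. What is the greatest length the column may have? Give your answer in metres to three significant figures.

L_max ≈ 0.145 m

Inner diameter d_i = 52.0 − 2×2.3 = 47.40 mm
I = π(d_o⁴ − d_i⁴)/64 = π(52.0⁴ − 47.40⁴)/64 = 1.111×10^5 mm⁴
I = 1.111×10^-7 m⁴
Required critical load P_cr = n·P = 3.5 × 372 = 1302 kN = 1.302×10^6 N
From P_cr = π²EI/(K·L)²:  L = (1/K)·√(π²EI/P_cr) = (1/2)·√(π²×1.00×10^11×1.111×10^-7/1.302×10^6)
L = 0.145 m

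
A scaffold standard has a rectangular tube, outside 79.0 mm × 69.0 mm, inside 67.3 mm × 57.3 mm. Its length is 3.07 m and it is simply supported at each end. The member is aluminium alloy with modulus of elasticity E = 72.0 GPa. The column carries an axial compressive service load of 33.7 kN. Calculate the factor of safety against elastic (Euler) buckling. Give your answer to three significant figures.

Weak-axis I_min = (h_o·b_o³ − h_i·b_i³)/12 with b_o = 69.0, b_i = 57.30 mm (shorter outer/inner sides).
I_min = (79.0×69.0³ − 67.30×57.30³)/12 = 1.108×10^6 mm⁴
I = 1.108×10^6 mm⁴ = 1.108×10^-6 m⁴
Effective length L_e = K·L = 1 × 3.07 = 3.070 m
P_cr = π²EI / L_e² = π² × 72.0×10⁹ × 1.108×10^-6 / 3.070² = 8.351×10^4 N
Factor of safety n = P_cr / P = 83.508 / 33.7 = 2.48

n ≈ 2.48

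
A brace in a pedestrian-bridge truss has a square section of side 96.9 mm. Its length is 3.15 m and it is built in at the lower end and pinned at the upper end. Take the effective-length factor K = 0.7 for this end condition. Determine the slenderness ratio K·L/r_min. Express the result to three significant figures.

λ ≈ 78.8

I = a⁴/12 = 96.9⁴/12 = 7.347×10^6 mm⁴
A = 9.390×10^3 mm²;  r_min = √(I/A) = √(7.347×10^6/9.390×10^3) = 27.97 mm
L_e = K·L = 0.7 × 3.15 m = 2.205 m = 2205.0 mm
λ = L_e / r_min = 2205.0 / 27.97 = 78.8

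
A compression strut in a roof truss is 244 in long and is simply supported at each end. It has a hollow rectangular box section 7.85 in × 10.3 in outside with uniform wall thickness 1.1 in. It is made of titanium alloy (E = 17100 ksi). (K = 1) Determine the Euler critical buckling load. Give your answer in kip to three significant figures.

Inner dimensions: h_i = 10.3 − 2×1.1 = 8.100 in, b_i = 7.85 − 2×1.1 = 5.650 in
Weak-axis I_min = (h_o·b_o³ − h_i·b_i³)/12 with b_o = 7.85, b_i = 5.650 in (shorter outer/inner sides).
I_min = (10.3×7.85³ − 8.100×5.650³)/12 = 293.5 in⁴
Effective length L_e = K·L = 1 × 244 = 244.0 in
P_cr = π²EI / L_e² = π² × 17100×10³ × 293.5 / 244.0² = 8.319×10^5 lb

P_cr ≈ 832 kip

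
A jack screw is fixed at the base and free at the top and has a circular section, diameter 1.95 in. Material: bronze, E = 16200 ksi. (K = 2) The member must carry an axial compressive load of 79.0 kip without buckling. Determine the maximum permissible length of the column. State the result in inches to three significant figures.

I = πd⁴/64 = π×1.95⁴/64 = 0.7098 in⁴
At the buckling limit P_cr = P = 7.900×10^4 lb
From P_cr = π²EI/(K·L)²:  L = (1/K)·√(π²EI/P_cr) = (1/2)·√(π²×1.62×10^7×0.7098/7.900×10^4)
L = 19.0 in

L_max ≈ 19.0 in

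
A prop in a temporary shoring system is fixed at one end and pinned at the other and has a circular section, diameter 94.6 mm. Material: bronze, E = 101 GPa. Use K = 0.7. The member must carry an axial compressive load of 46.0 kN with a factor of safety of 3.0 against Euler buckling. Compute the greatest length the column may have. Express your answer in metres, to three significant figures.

I = πd⁴/64 = π×94.6⁴/64 = 3.931×10^6 mm⁴
I = 3.931×10^-6 m⁴
Required critical load P_cr = n·P = 3.0 × 46.0 = 138.0 kN = 1.380×10^5 N
From P_cr = π²EI/(K·L)²:  L = (1/K)·√(π²EI/P_cr) = (1/0.7)·√(π²×1.01×10^11×3.931×10^-6/1.380×10^5)
L = 7.61 m

L_max ≈ 7.61 m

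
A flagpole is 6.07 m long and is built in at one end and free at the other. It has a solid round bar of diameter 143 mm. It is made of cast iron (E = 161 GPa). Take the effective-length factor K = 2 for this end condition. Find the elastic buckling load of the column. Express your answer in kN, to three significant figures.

I = πd⁴/64 = π×143⁴/64 = 2.053×10^7 mm⁴
I = 2.053×10^7 mm⁴ = 2.053×10^-5 m⁴
Effective length L_e = K·L = 2 × 6.07 = 12.14 m
P_cr = π²EI / L_e² = π² × 161×10⁹ × 2.053×10^-5 / 12.14² = 2.213×10^5 N

P_cr ≈ 221 kN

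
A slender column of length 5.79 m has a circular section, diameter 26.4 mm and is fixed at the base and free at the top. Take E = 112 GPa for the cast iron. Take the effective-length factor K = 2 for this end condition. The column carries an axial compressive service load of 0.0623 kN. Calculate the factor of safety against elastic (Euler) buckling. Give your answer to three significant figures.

n ≈ 3.15

I = πd⁴/64 = π×26.4⁴/64 = 2.384×10^4 mm⁴
I = 2.384×10^4 mm⁴ = 2.384×10^-8 m⁴
Effective length L_e = K·L = 2 × 5.79 = 11.58 m
P_cr = π²EI / L_e² = π² × 112×10⁹ × 2.384×10^-8 / 11.58² = 196.6 N
Factor of safety n = P_cr / P = 0.19656 / 0.0623 = 3.15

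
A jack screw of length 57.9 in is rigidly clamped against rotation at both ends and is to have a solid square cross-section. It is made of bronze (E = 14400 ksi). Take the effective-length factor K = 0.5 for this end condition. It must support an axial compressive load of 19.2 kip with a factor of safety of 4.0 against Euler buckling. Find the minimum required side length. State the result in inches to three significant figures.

Required P_cr = n·P = 4.0 × 19.2 = 76.80 kip
L_e = K·L = 0.5 × 57.9 = 28.95 in
Required I = P_cr·L_e²/(π²E) = 7.680×10^4 × 28.95² / (π² × 1.44×10^7) = 0.4529 in⁴
Solid square: I = a⁴/12  ⇒  a = (12I)^(1/4) = (12×0.4529)^(1/4) = 1.53 in

a ≈ 1.53 in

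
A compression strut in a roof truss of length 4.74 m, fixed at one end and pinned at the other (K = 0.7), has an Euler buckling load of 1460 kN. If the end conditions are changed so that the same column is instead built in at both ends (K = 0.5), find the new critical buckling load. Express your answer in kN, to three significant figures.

P_cr ≈ 2860 kN

P_cr ∝ 1/K², so P_cr,new = P_cr,old × (K_old/K_new)² = 1460 × (0.7/0.5)²
= 1460 × 1.960 = 2860 kN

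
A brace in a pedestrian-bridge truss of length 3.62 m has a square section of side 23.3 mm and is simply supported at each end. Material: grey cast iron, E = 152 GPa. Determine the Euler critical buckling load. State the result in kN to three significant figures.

P_cr ≈ 2.81 kN

I = a⁴/12 = 23.3⁴/12 = 2.456×10^4 mm⁴
I = 2.456×10^4 mm⁴ = 2.456×10^-8 m⁴
Effective length L_e = K·L = 1 × 3.62 = 3.620 m
P_cr = π²EI / L_e² = π² × 152×10⁹ × 2.456×10^-8 / 3.620² = 2.812×10^3 N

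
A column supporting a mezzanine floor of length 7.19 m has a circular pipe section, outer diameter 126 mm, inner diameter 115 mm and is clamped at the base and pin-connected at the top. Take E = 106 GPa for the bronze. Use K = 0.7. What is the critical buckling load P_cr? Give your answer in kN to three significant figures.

d_o = 126 mm, d_i = 115 mm
I = π(d_o⁴ − d_i⁴)/64 = π(126⁴ − 115.0⁴)/64 = 3.787×10^6 mm⁴
I = 3.787×10^6 mm⁴ = 3.787×10^-6 m⁴
Effective length L_e = K·L = 0.7 × 7.19 = 5.033 m
P_cr = π²EI / L_e² = π² × 106×10⁹ × 3.787×10^-6 / 5.033² = 1.564×10^5 N

P_cr ≈ 156 kN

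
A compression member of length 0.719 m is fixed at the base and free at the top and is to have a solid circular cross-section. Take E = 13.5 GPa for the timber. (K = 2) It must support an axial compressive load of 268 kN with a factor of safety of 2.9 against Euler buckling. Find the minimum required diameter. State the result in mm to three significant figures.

Required P_cr = n·P = 2.9 × 268 = 777.2 kN
L_e = K·L = 2 × 0.719 = 1.438 m
Required I = P_cr·L_e²/(π²E) = 7.772×10^5 × 1.438² / (π² × 1.35×10^10) = 1.206×10^-5 m⁴
I_req = 1.206×10^7 mm⁴
Solid circle: I = πd⁴/64  ⇒  d = (64I/π)^(1/4) = (64×1.206×10^7/π)^(1/4) = 125 mm

d ≈ 125 mm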